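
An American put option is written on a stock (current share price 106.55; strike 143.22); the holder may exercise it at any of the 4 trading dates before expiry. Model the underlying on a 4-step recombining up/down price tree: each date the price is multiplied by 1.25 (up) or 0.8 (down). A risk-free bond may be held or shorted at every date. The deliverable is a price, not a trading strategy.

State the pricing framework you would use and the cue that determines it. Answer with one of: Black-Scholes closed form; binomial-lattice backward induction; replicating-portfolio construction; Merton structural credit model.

framework: binomial-lattice backward induction

Key observation: the defining feature is the embedded early-exercise option across 4 discrete dates on the spot-106.55 tree; pricing the strike-143.22 put means working backward with an exercise test at every node.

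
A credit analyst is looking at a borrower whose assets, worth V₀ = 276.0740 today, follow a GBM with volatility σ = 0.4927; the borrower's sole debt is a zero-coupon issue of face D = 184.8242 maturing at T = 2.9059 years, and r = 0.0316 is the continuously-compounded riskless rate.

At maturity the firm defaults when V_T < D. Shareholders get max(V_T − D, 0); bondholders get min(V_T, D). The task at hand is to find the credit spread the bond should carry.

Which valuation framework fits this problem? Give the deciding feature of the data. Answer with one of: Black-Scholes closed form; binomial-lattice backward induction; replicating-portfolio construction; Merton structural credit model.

Key observation: a levered firm with one bullet debt due at 2.9059 years is the canonical structural-credit setup: equity is a call on the firm's assets struck at the face value.

framework: Merton structural credit model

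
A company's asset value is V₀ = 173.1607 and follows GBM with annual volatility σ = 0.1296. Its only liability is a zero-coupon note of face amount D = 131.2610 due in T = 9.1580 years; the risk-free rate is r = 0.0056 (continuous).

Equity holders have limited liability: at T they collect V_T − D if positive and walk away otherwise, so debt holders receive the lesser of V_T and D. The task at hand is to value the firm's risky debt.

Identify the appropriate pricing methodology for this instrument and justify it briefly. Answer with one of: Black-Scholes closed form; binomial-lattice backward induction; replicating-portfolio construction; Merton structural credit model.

Key observation: the data describe a firm's assets (V₀ = 173.1607, GBM) and a single zero-coupon debt of face 131.2610, so credit quantities follow from equity-as-call in the structural model.

framework: Merton structural credit model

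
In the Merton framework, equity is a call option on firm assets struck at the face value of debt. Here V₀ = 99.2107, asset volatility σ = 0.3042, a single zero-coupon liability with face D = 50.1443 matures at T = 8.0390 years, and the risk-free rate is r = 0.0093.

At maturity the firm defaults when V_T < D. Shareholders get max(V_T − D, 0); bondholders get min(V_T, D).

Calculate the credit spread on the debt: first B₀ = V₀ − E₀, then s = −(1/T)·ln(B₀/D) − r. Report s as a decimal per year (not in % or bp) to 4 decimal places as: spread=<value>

spread=0.0165

Equity is a call on the firm's assets struck at D = 50.1443:
d₁ = [ln(V₀/D) + (r + σ²/2)T] / (σ√T)
   = [ln(99.2107/50.1443) + (0.0093 + 0.5·0.3042²)·8.0390] / (0.3042·√8.0390)
   = [0.682341 + 0.446718] / 0.862502 = 1.309050
d₂ = d₁ − σ√T = 1.309050 − 0.862502 = 0.446548
N(d₁) = 0.904741,  N(d₂) = 0.672399,  e^(−rT) = 0.927964
E₀ = V₀·N(d₁) − D·e^(−rT)·N(d₂)
   = 99.2107·0.904741 − 50.1443·0.927964·0.672399 = 58.471878
B₀ = V₀ − E₀ = 99.2107 − 58.471878 = 40.738822
spread = −(1/T)·ln(B₀/D) − r = −(1/8.0390)·ln(40.738822/50.1443) − 0.0093 = 0.01653945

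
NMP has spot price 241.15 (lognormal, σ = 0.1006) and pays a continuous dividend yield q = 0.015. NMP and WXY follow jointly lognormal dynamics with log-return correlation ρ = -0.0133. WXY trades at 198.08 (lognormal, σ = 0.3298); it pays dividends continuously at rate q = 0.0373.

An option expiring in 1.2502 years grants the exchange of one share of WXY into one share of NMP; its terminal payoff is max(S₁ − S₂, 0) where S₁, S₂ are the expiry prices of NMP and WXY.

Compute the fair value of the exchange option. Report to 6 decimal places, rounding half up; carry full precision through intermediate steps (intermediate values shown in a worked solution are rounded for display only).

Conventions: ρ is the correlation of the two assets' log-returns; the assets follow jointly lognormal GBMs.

exchange price = 61.722783

σ_eff = √(σ₁² + σ₂² − 2ρσ₁σ₂) = √(0.1006² + 0.3298² − 2·-0.0133·0.1006·0.3298) = 0.346079
d₁ = (ln(S₁/S₂) + (q₂ − q₁ + σ_eff²/2)T) / (σ_eff√T) = (ln(241.15/198.08) + (0.0373 − 0.015 + 0.059885)·1.2502) / 0.386959 = 0.773974
d₂ = d₁ − σ_eff√T = 0.773974 − 0.386959 = 0.387014
N(d₁) = 0.780527,  N(d₂) = 0.650627
V = S₁·e^{−q₁T}·N(d₁) − S₂·e^{−q₂T}·N(d₂) = 184.727167 − 123.004385 = 61.722783
Key observation: the rate r is irrelevant here: denominating values in WXY turns the exchange into a ratio option on S₁/S₂, and discounting at r drops out.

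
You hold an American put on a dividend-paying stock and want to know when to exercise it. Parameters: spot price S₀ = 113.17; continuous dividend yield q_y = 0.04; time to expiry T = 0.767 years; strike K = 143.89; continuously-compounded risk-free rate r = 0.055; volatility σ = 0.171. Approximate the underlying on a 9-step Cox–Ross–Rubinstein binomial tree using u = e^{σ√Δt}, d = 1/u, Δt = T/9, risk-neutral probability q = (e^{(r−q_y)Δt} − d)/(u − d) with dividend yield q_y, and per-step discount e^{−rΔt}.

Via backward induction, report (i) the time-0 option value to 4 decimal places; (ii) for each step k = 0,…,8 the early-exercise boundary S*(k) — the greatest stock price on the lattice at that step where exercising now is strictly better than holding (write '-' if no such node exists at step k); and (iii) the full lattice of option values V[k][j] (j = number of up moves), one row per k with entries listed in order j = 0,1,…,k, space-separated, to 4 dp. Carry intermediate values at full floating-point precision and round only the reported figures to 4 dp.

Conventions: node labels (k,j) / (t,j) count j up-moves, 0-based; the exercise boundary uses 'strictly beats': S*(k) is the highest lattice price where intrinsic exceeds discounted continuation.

price = 30.7200
boundary = 113.1700 118.9628 113.1700 118.9628 113.1700 118.9628 125.0521 118.9628 125.0521
tree:
30.7200
36.2307 24.9272
41.4731 30.7200 19.2957
46.4602 36.2307 24.9272 13.8527
51.2045 41.4731 30.7200 18.9780 8.8643
55.7178 46.4602 36.2307 24.9272 13.2148 4.6029
60.0112 51.2045 41.4731 30.7200 18.8379 7.7232 1.5299
64.0956 55.7178 46.4602 36.2307 24.9272 12.4489 3.0761 0.0000
67.9812 60.0112 51.2045 41.4731 30.7200 18.8379 6.1853 0.0000 0.0000
71.6775 64.0956 55.7178 46.4602 36.2307 24.9272 12.4369 0.0000 0.0000 0.0000

Δt=0.08522, u=1.05119, d=0.95131, q=0.50033, disc=e^(-rΔt)=0.99532
k=9 terminal: V=max(K-S,0) → 71.6775 64.0956 55.7178 46.4602 36.2307 24.9272 12.4369 0.0000 0.0000 0.0000
k=8: j=0 S=75.9088 intr=67.9812 cont=67.5666 V=67.9812[EX]; j=1 S=83.8788 intr=60.0112 cont=59.6238 V=60.0112[EX]; j=2 S=92.6855 intr=51.2045 cont=50.8470 V=51.2045[EX]; j=3 S=102.4169 intr=41.4731 cont=41.1488 V=41.4731[EX]; j=4 S=113.1700 intr=30.7200 cont=30.4323 V=30.7200[EX]; j=5 S=125.0521 intr=18.8379 cont=18.5906 V=18.8379[EX]; j=6 S=138.1818 intr=5.7082 cont=6.1853 V=6.1853[hold]; j=7 S=152.6900 intr=0.0000 cont=0.0000 V=0.0000[hold]; j=8 S=168.7215 intr=0.0000 cont=0.0000 V=0.0000[hold]  S*(8)=125.0521
k=7: j=0 S=79.7944 intr=64.0956 cont=63.6943 V=64.0956[EX]; j=1 S=88.1722 intr=55.7178 cont=55.3449 V=55.7178[EX]; j=2 S=97.4298 intr=46.4602 cont=46.1189 V=46.4602[EX]; j=3 S=107.6593 intr=36.2307 cont=35.9242 V=36.2307[EX]; j=4 S=118.9628 intr=24.9272 cont=24.6592 V=24.9272[EX]; j=5 S=131.4531 intr=12.4369 cont=12.4489 V=12.4489[hold]; j=6 S=145.2549 intr=0.0000 cont=3.0761 V=3.0761[hold]; j=7 S=160.5057 intr=0.0000 cont=0.0000 V=0.0000[hold]  S*(7)=118.9628
k=6: j=0 S=83.8788 intr=60.0112 cont=59.6238 V=60.0112[EX]; j=1 S=92.6855 intr=51.2045 cont=50.8470 V=51.2045[EX]; j=2 S=102.4169 intr=41.4731 cont=41.1488 V=41.4731[EX]; j=3 S=113.1700 intr=30.7200 cont=30.4323 V=30.7200[EX]; j=4 S=125.0521 intr=18.8379 cont=18.5966 V=18.8379[EX]; j=5 S=138.1818 intr=5.7082 cont=7.7232 V=7.7232[hold]; j=6 S=152.6900 intr=0.0000 cont=1.5299 V=1.5299[hold]  S*(6)=125.0521
k=5: j=0 S=88.1722 intr=55.7178 cont=55.3449 V=55.7178[EX]; j=1 S=97.4298 intr=46.4602 cont=46.1189 V=46.4602[EX]; j=2 S=107.6593 intr=36.2307 cont=35.9242 V=36.2307[EX]; j=3 S=118.9628 intr=24.9272 cont=24.6592 V=24.9272[EX]; j=4 S=131.4531 intr=12.4369 cont=13.2148 V=13.2148[hold]; j=5 S=145.2549 intr=0.0000 cont=4.6029 V=4.6029[hold]  S*(5)=118.9628
k=4: j=0 S=92.6855 intr=51.2045 cont=50.8470 V=51.2045[EX]; j=1 S=102.4169 intr=41.4731 cont=41.1488 V=41.4731[EX]; j=2 S=113.1700 intr=30.7200 cont=30.4323 V=30.7200[EX]; j=3 S=125.0521 intr=18.8379 cont=18.9780 V=18.9780[hold]; j=4 S=138.1818 intr=5.7082 cont=8.8643 V=8.8643[hold]  S*(4)=113.1700
k=3: j=0 S=97.4298 intr=46.4602 cont=46.1189 V=46.4602[EX]; j=1 S=107.6593 intr=36.2307 cont=35.9242 V=36.2307[EX]; j=2 S=118.9628 intr=24.9272 cont=24.7289 V=24.9272[EX]; j=3 S=131.4531 intr=12.4369 cont=13.8527 V=13.8527[hold]  S*(3)=118.9628
k=2: j=0 S=102.4169 intr=41.4731 cont=41.1488 V=41.4731[EX]; j=1 S=113.1700 intr=30.7200 cont=30.4323 V=30.7200[EX]; j=2 S=125.0521 intr=18.8379 cont=19.2957 V=19.2957[hold]  S*(2)=113.1700
k=1: j=0 S=107.6593 intr=36.2307 cont=35.9242 V=36.2307[EX]; j=1 S=118.9628 intr=24.9272 cont=24.8871 V=24.9272[EX]  S*(1)=118.9628
k=0: j=0 S=113.1700 intr=30.7200 cont=30.4323 V=30.7200[EX]  S*(0)=113.1700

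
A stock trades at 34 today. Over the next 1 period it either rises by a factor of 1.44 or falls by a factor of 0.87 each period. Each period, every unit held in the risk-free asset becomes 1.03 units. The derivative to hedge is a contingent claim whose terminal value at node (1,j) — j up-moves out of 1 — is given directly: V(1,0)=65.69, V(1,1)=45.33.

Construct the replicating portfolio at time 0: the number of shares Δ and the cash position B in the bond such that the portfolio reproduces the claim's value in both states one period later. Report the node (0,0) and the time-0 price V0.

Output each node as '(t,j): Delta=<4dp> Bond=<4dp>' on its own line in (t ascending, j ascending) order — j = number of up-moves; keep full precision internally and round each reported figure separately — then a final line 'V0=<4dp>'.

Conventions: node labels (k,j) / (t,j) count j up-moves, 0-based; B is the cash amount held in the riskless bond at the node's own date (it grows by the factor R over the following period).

(0,0): Delta=-1.0506 Bond=93.9474
V0=58.2281

Since d<R<u, set p* = (R−d)/(u−d) = 0.2807; price each node as the discounted p*-expectation of its children.
Payoffs at expiry: V(1,0)=65.6900, V(1,1)=45.3300
(0,0): S=34.0000. Δ = (V_up−V_dn)/(S_up−S_dn) = (45.3300−65.6900)/(48.9600−29.5800) = -1.0506. V = [p*·45.3300 + (1−p*)·65.6900]/1.03 = 58.2281. B = V − Δ·S = 93.9474.
Check: Δ(0,0)·S0 + B(0,0) = 58.2281 = V0.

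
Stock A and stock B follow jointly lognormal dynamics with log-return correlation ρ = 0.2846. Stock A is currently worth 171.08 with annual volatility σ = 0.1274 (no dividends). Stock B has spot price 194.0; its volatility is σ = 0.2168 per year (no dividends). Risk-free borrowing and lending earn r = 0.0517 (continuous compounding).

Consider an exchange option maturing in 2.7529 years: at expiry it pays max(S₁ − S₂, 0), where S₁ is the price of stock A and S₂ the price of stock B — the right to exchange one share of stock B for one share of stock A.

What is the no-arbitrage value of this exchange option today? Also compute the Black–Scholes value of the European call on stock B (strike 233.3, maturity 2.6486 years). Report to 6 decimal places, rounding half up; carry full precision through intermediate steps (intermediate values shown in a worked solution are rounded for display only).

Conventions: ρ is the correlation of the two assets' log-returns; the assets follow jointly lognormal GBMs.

σ_eff = √(σ₁² + σ₂² − 2ρσ₁σ₂) = √(0.1274² + 0.2168² − 2·0.2846·0.1274·0.2168) = 0.217971
d₁ = (ln(S₁/S₂) + (q₂ − q₁ + σ_eff²/2)T) / (σ_eff√T) = (ln(171.08/194.0) + (0.0 − 0.0 + 0.023756)·2.7529) / 0.361655 = -0.166815
d₂ = d₁ − σ_eff√T = -0.166815 − 0.361655 = -0.528471
N(d₁) = 0.433758,  N(d₂) = 0.298586
V = S₁·e^{−q₁T}·N(d₁) − S₂·e^{−q₂T}·N(d₂) = 74.207258 − 57.925759 = 16.281499
[vanilla: stock B call K=233.3]
σ√T = 0.2168·√2.6486 = 0.352832
d₁ = (ln(S/K) + (r+σ²/2)T) / (σ√T) = (ln(194.0/233.3) + (0.0517+0.2168²/2)·2.6486) / 0.352832 = (-0.184467 + 0.199178) / 0.352832 = 0.041693
d₂ = d₁ − σ√T = 0.041693 − 0.352832 = -0.311138
e^{−rT} = 0.872029
N(d₁) = 0.516628,  N(d₂) = 0.377848
price = S·N(d₁) − K·e^{−rT}·N(d₂) = 100.225900 − 76.870983 = 23.354917

exchange price = 16.281499
price(stock B call K=233.3) = 23.354917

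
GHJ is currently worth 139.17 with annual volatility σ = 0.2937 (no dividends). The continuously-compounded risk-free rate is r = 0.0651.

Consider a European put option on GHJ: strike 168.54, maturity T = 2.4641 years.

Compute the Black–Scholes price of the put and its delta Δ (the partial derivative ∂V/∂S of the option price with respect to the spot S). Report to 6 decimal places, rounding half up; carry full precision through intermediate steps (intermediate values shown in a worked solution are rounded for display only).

σ√T = 0.2937·√2.4641 = 0.461034
d₁ = (ln(S/K) + (r+σ²/2)T) / (σ√T) = (ln(139.17/168.54) + (0.0651+0.2937²/2)·2.4641) / 0.461034 = (-0.191477 + 0.266689) / 0.461034 = 0.163138
d₂ = d₁ − σ√T = 0.163138 − 0.461034 = -0.297896
e^{−rT} = 0.851792
N(−d₁) = 0.435205,  N(−d₂) = 0.617109
Put price V = K·e^{−rT}·N(−d₂) − S·N(−d₁) = 88.592762 − 60.567457 = 28.025306
Δ = −N(−d₁) = -0.435205

price = 28.025306
Δ = -0.435205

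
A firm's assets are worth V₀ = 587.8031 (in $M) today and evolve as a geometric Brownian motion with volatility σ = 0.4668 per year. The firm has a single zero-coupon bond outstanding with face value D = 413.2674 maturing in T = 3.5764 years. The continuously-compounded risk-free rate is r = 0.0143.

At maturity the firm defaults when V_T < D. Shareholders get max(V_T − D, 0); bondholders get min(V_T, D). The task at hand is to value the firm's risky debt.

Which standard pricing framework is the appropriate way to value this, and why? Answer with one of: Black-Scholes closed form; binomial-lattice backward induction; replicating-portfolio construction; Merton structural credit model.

Key observation: the data describe a firm's assets (V₀ = 587.8031, GBM) and a single zero-coupon debt of face 413.2674, so credit quantities follow from equity-as-call in the structural model.

framework: Merton structural credit model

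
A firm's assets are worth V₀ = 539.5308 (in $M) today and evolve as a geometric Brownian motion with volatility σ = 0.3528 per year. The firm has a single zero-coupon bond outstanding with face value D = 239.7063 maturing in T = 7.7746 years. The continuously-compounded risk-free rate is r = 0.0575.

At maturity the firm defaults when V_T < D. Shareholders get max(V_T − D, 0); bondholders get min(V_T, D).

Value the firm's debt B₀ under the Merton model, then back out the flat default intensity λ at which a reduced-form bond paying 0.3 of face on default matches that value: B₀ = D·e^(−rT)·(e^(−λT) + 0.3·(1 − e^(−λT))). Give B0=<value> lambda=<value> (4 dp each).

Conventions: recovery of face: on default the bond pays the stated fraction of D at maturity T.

B0=140.9060 lambda=0.0158

With assets at 539.5308 and a single debt payment of 239.7063 at 7.7746 years:
d₁ = [ln(V₀/D) + (r + σ²/2)T] / (σ√T)
   = [ln(539.5308/239.7063) + (0.0575 + 0.5·0.3528²)·7.7746] / (0.3528·√7.7746)
   = [0.811285 + 0.930883] / 0.983711 = 1.771017
d₂ = d₁ − σ√T = 1.771017 − 0.983711 = 0.787305
N(d₁) = 0.961721,  N(d₂) = 0.784448,  e^(−rT) = 0.639519
E₀ = V₀·N(d₁) − D·e^(−rT)·N(d₂)
   = 539.5308·0.961721 − 239.7063·0.639519·0.784448 = 398.624797
B₀ = V₀ − E₀ = 539.5308 − 398.624797 = 140.906003
e^(−λT) = (B₀·e^(rT)/D − 0.3)/(1 − 0.3) = (140.9060·1.563676/239.7063 − 0.3)/0.7 = 0.88453155
λ = −ln(0.88453155)/7.7746 = 0.015782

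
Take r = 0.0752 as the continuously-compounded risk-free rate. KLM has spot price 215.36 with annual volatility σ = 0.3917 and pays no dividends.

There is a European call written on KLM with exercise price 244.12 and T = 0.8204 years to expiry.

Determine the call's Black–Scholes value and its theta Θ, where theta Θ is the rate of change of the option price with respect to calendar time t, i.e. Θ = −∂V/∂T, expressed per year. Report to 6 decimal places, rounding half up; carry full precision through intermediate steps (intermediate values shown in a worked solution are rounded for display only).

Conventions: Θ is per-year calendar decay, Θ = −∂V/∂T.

price = 24.739296
Θ = -24.801463

σ√T = 0.3917·√0.8204 = 0.354786
d₁ = (ln(S/K) + (r+σ²/2)T) / (σ√T) = (ln(215.36/244.12) + (0.0752+0.3917²/2)·0.8204) / 0.354786 = (-0.125349 + 0.124631) / 0.354786 = -0.002024
d₂ = d₁ − σ√T = -0.002024 − 0.354786 = -0.356810
e^{−rT} = 0.940170
N(d₁) = 0.499192,  N(d₂) = 0.360617
Call price V = S·N(d₁) − K·e^{−rT}·N(d₂) = 107.506066 − 82.766770 = 24.739296
φ(d₁) = (1/√(2π))·e^{−d₁²/2} = 0.398941
Θ = −S·φ(d₁)·σ/(2√T) − r·K·e^{−rT}·N(d₂) = −18.577402 − 6.224061 = -24.801463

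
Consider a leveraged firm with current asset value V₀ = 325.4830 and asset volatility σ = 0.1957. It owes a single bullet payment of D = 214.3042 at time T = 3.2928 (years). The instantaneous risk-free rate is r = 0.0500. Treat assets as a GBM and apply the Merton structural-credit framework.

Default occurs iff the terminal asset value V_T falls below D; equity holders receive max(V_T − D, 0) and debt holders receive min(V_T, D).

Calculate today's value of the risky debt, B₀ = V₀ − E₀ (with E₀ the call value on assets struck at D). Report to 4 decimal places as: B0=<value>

B0=179.9700

With assets at 325.4830 and a single debt payment of 214.3042 at 3.2928 years:
d₁ = [ln(V₀/D) + (r + σ²/2)T] / (σ√T)
   = [ln(325.4830/214.3042) + (0.0500 + 0.5·0.1957²)·3.2928] / (0.1957·√3.2928)
   = [0.417914 + 0.227695] / 0.355119 = 1.818007
d₂ = d₁ − σ√T = 1.818007 − 0.355119 = 1.462889
N(d₁) = 0.965468,  N(d₂) = 0.928251,  e^(−rT) = 0.848199
E₀ = V₀·N(d₁) − D·e^(−rT)·N(d₂)
   = 325.4830·0.965468 − 214.3042·0.848199·0.928251 = 145.512962
B₀ = V₀ − E₀ = 325.4830 − 145.512962 = 179.970038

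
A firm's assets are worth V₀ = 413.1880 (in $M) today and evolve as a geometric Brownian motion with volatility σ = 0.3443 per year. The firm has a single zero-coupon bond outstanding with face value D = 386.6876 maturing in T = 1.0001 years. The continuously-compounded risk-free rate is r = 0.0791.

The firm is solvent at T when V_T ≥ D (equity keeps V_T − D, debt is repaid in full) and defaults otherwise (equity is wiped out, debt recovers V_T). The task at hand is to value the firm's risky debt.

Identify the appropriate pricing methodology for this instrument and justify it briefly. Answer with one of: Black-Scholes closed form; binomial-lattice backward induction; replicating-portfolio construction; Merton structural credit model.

Key observation: the asked-for credit quantity lives on the firm's capital structure — asset value, asset volatility, debt face 386.6876 — which is the structural model's domain.

framework: Merton structural credit model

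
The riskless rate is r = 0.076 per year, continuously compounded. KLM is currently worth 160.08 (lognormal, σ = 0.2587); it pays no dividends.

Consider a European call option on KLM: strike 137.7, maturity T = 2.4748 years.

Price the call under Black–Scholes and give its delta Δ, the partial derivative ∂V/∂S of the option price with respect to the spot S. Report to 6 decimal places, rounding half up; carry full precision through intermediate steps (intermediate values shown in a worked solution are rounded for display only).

σ√T = 0.2587·√2.4748 = 0.406974
d₁ = (ln(S/K) + (r+σ²/2)T) / (σ√T) = (ln(160.08/137.7) + (0.076+0.2587²/2)·2.4748) / 0.406974 = (0.150596 + 0.270899) / 0.406974 = 1.035681
d₂ = d₁ − σ√T = 1.035681 − 0.406974 = 0.628707
e^{−rT} = 0.828544
N(d₁) = 0.849824,  N(d₂) = 0.735230
Call price V = S·N(d₁) − K·e^{−rT}·N(d₂) = 136.039895 − 83.882753 = 52.157142
Δ = N(d₁) = 0.849824

price = 52.157142
Δ = 0.849824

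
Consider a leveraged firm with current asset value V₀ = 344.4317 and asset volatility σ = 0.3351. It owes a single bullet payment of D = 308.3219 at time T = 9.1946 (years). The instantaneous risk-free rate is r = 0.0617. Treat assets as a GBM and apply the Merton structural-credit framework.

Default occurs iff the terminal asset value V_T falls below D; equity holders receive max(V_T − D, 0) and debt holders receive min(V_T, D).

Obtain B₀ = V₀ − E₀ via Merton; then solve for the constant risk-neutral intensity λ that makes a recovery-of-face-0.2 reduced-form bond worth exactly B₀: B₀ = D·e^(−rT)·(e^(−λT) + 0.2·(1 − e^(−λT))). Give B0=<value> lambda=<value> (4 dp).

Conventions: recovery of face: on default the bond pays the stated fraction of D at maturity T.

Apply the equity-as-call identities (strike 308.3219, horizon 9.1946 years):
d₁ = [ln(V₀/D) + (r + σ²/2)T] / (σ√T)
   = [ln(344.4317/308.3219) + (0.0617 + 0.5·0.3351²)·9.1946] / (0.3351·√9.1946)
   = [0.110751 + 1.083547] / 1.016110 = 1.175363
d₂ = d₁ − σ√T = 1.175363 − 1.016110 = 0.159253
N(d₁) = 0.880075,  N(d₂) = 0.563265,  e^(−rT) = 0.567051
E₀ = V₀·N(d₁) − D·e^(−rT)·N(d₂)
   = 344.4317·0.880075 − 308.3219·0.567051·0.563265 = 204.647860
B₀ = V₀ − E₀ = 344.4317 − 204.647860 = 139.783840
e^(−λT) = (B₀·e^(rT)/D − 0.2)/(1 − 0.2) = (139.7838·1.763511/308.3219 − 0.2)/0.8 = 0.74940313
λ = −ln(0.74940313)/9.1946 = 0.031375

B0=139.7838 lambda=0.0314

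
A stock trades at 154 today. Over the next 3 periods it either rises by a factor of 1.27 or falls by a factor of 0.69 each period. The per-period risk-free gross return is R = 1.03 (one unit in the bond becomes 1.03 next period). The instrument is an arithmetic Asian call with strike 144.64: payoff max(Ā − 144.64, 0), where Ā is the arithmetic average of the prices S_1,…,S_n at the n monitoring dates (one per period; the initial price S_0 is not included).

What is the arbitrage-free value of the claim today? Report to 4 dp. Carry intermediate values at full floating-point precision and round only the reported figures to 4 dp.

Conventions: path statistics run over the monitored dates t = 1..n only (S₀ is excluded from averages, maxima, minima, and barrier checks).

price = 30.8211

No-arbitrage gives p* = (R−d)/(u−d) = 0.5862: enumerate every path, weight its payoff by its p*-probability, and discount by R^3.
Enumerate all 2^3 = 8 price paths (U = up ×1.27, D = down ×0.69); each path with k up-moves has probability p*^k·(1−p*)^(3−k).
DDD: Ā=76.7233, payoff=0.0000, prob=0.070852
UDD: Ā=141.2153, payoff=0.0000, prob=0.100373
DUD: Ā=111.4419, payoff=0.0000, prob=0.100373
UUD: Ā=205.1178, payoff=60.4778, prob=0.142195
DDU: Ā=90.8983, payoff=0.0000, prob=0.100373
UDU: Ā=167.3057, payoff=22.6657, prob=0.142195
DUU: Ā=137.5323, payoff=0.0000, prob=0.142195
UUU: Ā=253.1392, payoff=108.4992, prob=0.201443
Price = Σ prob·payoff / R^3 = 33.679035 / 1.092727 = 30.8211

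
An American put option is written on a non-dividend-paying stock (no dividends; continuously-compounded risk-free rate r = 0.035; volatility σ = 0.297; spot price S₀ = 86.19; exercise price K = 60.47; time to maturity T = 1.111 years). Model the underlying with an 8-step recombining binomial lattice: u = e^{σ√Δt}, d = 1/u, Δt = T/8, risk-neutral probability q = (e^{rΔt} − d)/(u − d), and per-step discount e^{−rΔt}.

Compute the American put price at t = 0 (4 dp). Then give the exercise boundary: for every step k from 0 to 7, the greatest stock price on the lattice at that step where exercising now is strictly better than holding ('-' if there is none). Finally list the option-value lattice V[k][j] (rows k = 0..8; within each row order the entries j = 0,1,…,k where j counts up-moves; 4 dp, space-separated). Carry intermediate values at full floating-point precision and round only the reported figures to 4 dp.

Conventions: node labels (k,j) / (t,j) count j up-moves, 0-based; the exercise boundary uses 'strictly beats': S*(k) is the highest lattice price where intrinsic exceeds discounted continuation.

price = 1.2063
boundary = - - - - - - 44.3661 49.5586
tree:
1.2063
1.9845 0.4222
3.2027 0.7578 0.0830
5.0499 1.3447 0.1649 0.0000
7.7363 2.3517 0.3278 0.0000 0.0000
11.4274 4.0366 0.6513 0.0000 0.0000 0.0000
16.1039 6.7562 1.2943 0.0000 0.0000 0.0000 0.0000
20.7524 10.9114 2.5721 0.0000 0.0000 0.0000 0.0000 0.0000
24.9138 16.1039 5.1112 0.0000 0.0000 0.0000 0.0000 0.0000 0.0000

params: Δt=0.13887 u=1.11704 d=0.89523 q=0.49432 e^(-rΔt)=0.99515
t_8 payoffs: 24.9138 16.1039 5.1112 0.0000 0.0000 0.0000 0.0000 0.0000 0.0000
t_7: node(7,0) S=39.7176 payoff=20.7524 vs cont=20.4592 → 20.7524 [stop]  node(7,1) S=49.5586 payoff=10.9114 vs cont=10.6182 → 10.9114 [stop]  node(7,2) S=61.8378 payoff=0.0000 vs cont=2.5721 → 2.5721 [wait]  node(7,3) S=77.1595 payoff=0.0000 vs cont=0.0000 → 0.0000 [wait]  node(7,4) S=96.2774 payoff=0.0000 vs cont=0.0000 → 0.0000 [wait]  node(7,5) S=120.1323 payoff=0.0000 vs cont=0.0000 → 0.0000 [wait]  node(7,6) S=149.8977 payoff=0.0000 vs cont=0.0000 → 0.0000 [wait]  node(7,7) S=187.0382 payoff=0.0000 vs cont=0.0000 → 0.0000 [wait]  ⇒ S*(7)=49.5586
t_6: node(6,0) S=44.3661 payoff=16.1039 vs cont=15.8107 → 16.1039 [stop]  node(6,1) S=55.3588 payoff=5.1112 vs cont=6.7562 → 6.7562 [wait]  node(6,2) S=69.0751 payoff=0.0000 vs cont=1.2943 → 1.2943 [wait]  node(6,3) S=86.1900 payoff=0.0000 vs cont=0.0000 → 0.0000 [wait]  node(6,4) S=107.5455 payoff=0.0000 vs cont=0.0000 → 0.0000 [wait]  node(6,5) S=134.1923 payoff=0.0000 vs cont=0.0000 → 0.0000 [wait]  node(6,6) S=167.4414 payoff=0.0000 vs cont=0.0000 → 0.0000 [wait]  ⇒ S*(6)=44.3661
t_5: node(5,0) S=49.5586 payoff=10.9114 vs cont=11.4274 → 11.4274 [wait]  node(5,1) S=61.8378 payoff=0.0000 vs cont=4.0366 → 4.0366 [wait]  node(5,2) S=77.1595 payoff=0.0000 vs cont=0.6513 → 0.6513 [wait]  node(5,3) S=96.2774 payoff=0.0000 vs cont=0.0000 → 0.0000 [wait]  node(5,4) S=120.1323 payoff=0.0000 vs cont=0.0000 → 0.0000 [wait]  node(5,5) S=149.8977 payoff=0.0000 vs cont=0.0000 → 0.0000 [wait]  ⇒ S*(5)=-
t_4: node(4,0) S=55.3588 payoff=5.1112 vs cont=7.7363 → 7.7363 [wait]  node(4,1) S=69.0751 payoff=0.0000 vs cont=2.3517 → 2.3517 [wait]  node(4,2) S=86.1900 payoff=0.0000 vs cont=0.3278 → 0.3278 [wait]  node(4,3) S=107.5455 payoff=0.0000 vs cont=0.0000 → 0.0000 [wait]  node(4,4) S=134.1923 payoff=0.0000 vs cont=0.0000 → 0.0000 [wait]  ⇒ S*(4)=-
t_3: node(3,0) S=61.8378 payoff=0.0000 vs cont=5.0499 → 5.0499 [wait]  node(3,1) S=77.1595 payoff=0.0000 vs cont=1.3447 → 1.3447 [wait]  node(3,2) S=96.2774 payoff=0.0000 vs cont=0.1649 → 0.1649 [wait]  node(3,3) S=120.1323 payoff=0.0000 vs cont=0.0000 → 0.0000 [wait]  ⇒ S*(3)=-
t_2: node(2,0) S=69.0751 payoff=0.0000 vs cont=3.2027 → 3.2027 [wait]  node(2,1) S=86.1900 payoff=0.0000 vs cont=0.7578 → 0.7578 [wait]  node(2,2) S=107.5455 payoff=0.0000 vs cont=0.0830 → 0.0830 [wait]  ⇒ S*(2)=-
t_1: node(1,0) S=77.1595 payoff=0.0000 vs cont=1.9845 → 1.9845 [wait]  node(1,1) S=96.2774 payoff=0.0000 vs cont=0.4222 → 0.4222 [wait]  ⇒ S*(1)=-
t_0: node(0,0) S=86.1900 payoff=0.0000 vs cont=1.2063 → 1.2063 [wait]  ⇒ S*(0)=-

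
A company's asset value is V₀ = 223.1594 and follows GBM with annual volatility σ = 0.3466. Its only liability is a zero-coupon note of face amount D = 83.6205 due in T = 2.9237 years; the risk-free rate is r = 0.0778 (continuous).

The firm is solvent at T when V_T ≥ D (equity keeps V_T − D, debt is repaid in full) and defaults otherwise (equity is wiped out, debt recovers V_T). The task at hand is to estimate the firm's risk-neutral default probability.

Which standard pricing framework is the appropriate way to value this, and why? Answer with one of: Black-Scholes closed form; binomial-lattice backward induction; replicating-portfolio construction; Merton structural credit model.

framework: Merton structural credit model

Key observation: assets follow a GBM and default happens iff V_T < 83.6205; valuing claims on that split (equity as a call, risky debt as the residual) is the structural model's definition.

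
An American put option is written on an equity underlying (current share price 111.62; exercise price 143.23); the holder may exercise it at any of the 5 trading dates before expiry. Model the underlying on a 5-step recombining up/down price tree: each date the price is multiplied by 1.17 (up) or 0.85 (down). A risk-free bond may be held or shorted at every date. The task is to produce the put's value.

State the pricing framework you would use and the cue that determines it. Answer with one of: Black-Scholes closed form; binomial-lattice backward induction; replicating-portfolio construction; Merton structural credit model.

framework: binomial-lattice backward induction

Key observation: the put (strike 143.23 on spot 111.62) is American-style on a 5-step discrete price model, so the early-exercise decision at every node requires stepwise backward valuation — a closed form cannot price the exercise right.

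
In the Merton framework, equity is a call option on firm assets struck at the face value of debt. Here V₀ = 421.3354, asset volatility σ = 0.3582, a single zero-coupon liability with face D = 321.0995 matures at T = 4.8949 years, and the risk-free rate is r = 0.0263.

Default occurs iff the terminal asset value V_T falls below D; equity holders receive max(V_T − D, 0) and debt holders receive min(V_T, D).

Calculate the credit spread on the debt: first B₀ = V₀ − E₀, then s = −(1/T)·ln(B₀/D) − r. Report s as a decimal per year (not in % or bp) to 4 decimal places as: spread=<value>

Work the structural quantities from V₀ = 421.3354 against face 321.0995:
d₁ = [ln(V₀/D) + (r + σ²/2)T] / (σ√T)
   = [ln(421.3354/321.0995) + (0.0263 + 0.5·0.3582²)·4.8949] / (0.3582·√4.8949)
   = [0.271678 + 0.442761] / 0.792497 = 0.901505
d₂ = d₁ − σ√T = 0.901505 − 0.792497 = 0.109008
N(d₁) = 0.816340,  N(d₂) = 0.543402,  e^(−rT) = 0.879206
E₀ = V₀·N(d₁) − D·e^(−rT)·N(d₂)
   = 421.3354·0.816340 − 321.0995·0.879206·0.543402 = 190.543697
B₀ = V₀ − E₀ = 421.3354 − 190.543697 = 230.791703
spread = −(1/T)·ln(B₀/D) − r = −(1/4.8949)·ln(230.791703/321.0995) − 0.0263 = 0.04116521

spread=0.0412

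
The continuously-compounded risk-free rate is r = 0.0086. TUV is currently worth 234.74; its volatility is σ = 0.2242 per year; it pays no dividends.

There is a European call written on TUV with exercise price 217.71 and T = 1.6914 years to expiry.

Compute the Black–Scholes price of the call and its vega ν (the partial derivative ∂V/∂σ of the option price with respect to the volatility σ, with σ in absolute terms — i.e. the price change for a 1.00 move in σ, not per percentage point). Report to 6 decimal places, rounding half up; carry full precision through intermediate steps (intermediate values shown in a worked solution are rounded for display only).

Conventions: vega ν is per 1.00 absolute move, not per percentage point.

price = 37.344416
ν = 109.867126

σ√T = 0.2242·√1.6914 = 0.291581
d₁ = (ln(S/K) + (r+σ²/2)T) / (σ√T) = (ln(234.74/217.71) + (0.0086+0.2242²/2)·1.6914) / 0.291581 = (0.075315 + 0.057056) / 0.291581 = 0.453975
d₂ = d₁ − σ√T = 0.453975 − 0.291581 = 0.162394
e^{−rT} = 0.985559
N(d₁) = 0.675077,  N(d₂) = 0.564502
Call price V = S·N(d₁) − K·e^{−rT}·N(d₂) = 158.467467 − 121.123052 = 37.344416
φ(d₁) = (1/√(2π))·e^{−d₁²/2} = 0.359880
ν = S·φ(d₁)·√T = 109.867126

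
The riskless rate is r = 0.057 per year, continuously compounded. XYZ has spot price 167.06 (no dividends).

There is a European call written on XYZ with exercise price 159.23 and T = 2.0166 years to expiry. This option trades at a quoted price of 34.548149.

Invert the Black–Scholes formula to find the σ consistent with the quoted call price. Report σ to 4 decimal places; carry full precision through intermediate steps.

sigma = 0.2238

At σ = 0.2238 the Black–Scholes value reproduces the quote:
σ√T = 0.2238·√2.0166 = 0.317812
d₁ = (ln(S/K) + (r+σ²/2)T) / (σ√T) = (ln(167.06/159.23) + (0.057+0.2238²/2)·2.0166) / 0.317812 = (0.048003 + 0.165448) / 0.317812 = 0.671629
d₂ = d₁ − σ√T = 0.671629 − 0.317812 = 0.353818
e^{−rT} = 0.891414
N(d₁) = 0.749090,  N(d₂) = 0.638262
V = S·N(d₁) − K·e^{−rT}·N(d₂) = 125.142999 − 90.594850 = 34.548149 (the quoted price), and the Black–Scholes price is strictly increasing in σ, so σ is unique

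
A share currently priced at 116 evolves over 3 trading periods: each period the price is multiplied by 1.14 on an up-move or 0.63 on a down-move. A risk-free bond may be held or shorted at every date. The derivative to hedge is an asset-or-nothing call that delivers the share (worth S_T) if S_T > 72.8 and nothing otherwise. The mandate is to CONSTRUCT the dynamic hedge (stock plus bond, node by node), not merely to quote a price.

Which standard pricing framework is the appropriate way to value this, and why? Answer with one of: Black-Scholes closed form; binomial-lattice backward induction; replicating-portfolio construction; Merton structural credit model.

framework: replicating-portfolio construction

Key observation: the deliverable is the dynamic trading strategy on the 3-step tree (spot 116, moves 1.14 and 0.63), so the valuation must go through the node-by-node replicating-portfolio solve.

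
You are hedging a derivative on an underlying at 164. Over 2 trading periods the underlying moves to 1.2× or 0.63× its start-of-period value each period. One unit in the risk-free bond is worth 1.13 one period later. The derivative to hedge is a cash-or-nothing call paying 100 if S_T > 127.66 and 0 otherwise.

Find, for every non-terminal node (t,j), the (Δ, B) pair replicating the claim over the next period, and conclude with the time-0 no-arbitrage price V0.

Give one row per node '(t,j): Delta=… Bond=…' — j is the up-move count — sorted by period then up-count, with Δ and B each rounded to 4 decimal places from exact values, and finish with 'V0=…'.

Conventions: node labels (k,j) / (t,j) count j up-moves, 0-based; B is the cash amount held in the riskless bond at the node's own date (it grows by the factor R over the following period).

(0,0): Delta=0.8304 Bond=-75.9283
(1,0): Delta=0.0000 Bond=0.0000
(1,1): Delta=0.8915 Bond=-97.8109
V0=60.2606

Risk-neutral probability p* = (R−d)/(u−d) = (1.13−0.63)/(1.2−0.63) = 0.8772.
Terminal payoffs: V(2,0)=0.0000, V(2,1)=0.0000, V(2,2)=100.0000
  t=1,j=0: stock 103.3200 → up 123.9840 (V=0.0000), down 65.0916 (V=0.0000). Price 0.0000; hedge Δ=0.0000, bond B=0.0000.
  t=1,j=1: stock 196.8000 → up 236.1600 (V=100.0000), down 123.9840 (V=0.0000). Price 77.6277; hedge Δ=0.8915, bond B=-97.8109.
  t=0,j=0: stock 164.0000 → up 196.8000 (V=77.6277), down 103.3200 (V=0.0000). Price 60.2606; hedge Δ=0.8304, bond B=-75.9283.
Sanity check at the root: Δ(0,0)·S0 + B(0,0) reproduces V0 = 60.2606.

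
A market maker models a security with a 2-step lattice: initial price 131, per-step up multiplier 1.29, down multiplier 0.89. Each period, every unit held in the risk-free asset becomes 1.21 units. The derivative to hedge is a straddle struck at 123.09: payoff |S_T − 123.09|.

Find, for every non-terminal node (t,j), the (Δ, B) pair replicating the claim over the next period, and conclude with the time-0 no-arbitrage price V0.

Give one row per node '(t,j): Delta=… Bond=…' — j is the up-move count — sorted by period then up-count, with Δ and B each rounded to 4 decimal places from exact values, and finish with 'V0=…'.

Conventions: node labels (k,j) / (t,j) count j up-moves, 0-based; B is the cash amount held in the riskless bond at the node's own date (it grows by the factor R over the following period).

Arbitrage-free pricing uses the up-move probability p* = (R−d)/(u−d) = 0.8000, discounting each step at R = 1.21.
Expiry values: V(2,0)=19.3249, V(2,1)=27.3111, V(2,2)=94.9071
Node (1,0) S=116.5900: V=(p*·27.3111+(1−p*)·19.3249)/1.21=21.2511; Δ=(27.3111−19.3249)/(150.4011−103.7651)=0.1712; B=V−Δ·S=1.2856
Node (1,1) S=168.9900: V=(p*·94.9071+(1−p*)·27.3111)/1.21=67.2627; Δ=(94.9071−27.3111)/(217.9971−150.4011)=1.0000; B=V−Δ·S=-101.7273
Node (0,0) S=131.0000: V=(p*·67.2627+(1−p*)·21.2511)/1.21=47.9838; Δ=(67.2627−21.2511)/(168.9900−116.5900)=0.8781; B=V−Δ·S=-67.0452
Sanity check at the root: Δ(0,0)·S0 + B(0,0) reproduces V0 = 47.9838.

(0,0): Delta=0.8781 Bond=-67.0452
(1,0): Delta=0.1712 Bond=1.2856
(1,1): Delta=1.0000 Bond=-101.7273
V0=47.9838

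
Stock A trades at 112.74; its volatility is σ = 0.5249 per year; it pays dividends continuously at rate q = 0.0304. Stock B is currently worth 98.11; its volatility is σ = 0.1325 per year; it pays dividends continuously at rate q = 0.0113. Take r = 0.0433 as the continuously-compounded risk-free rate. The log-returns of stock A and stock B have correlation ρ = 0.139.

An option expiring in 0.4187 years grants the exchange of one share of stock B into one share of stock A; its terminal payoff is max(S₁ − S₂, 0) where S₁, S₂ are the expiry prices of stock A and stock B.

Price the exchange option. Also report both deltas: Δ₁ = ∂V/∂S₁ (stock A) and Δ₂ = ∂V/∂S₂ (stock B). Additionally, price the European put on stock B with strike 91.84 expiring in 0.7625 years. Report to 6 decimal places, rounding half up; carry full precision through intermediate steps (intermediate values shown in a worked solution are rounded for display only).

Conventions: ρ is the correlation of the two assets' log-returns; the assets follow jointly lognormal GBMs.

exchange price = 21.904514
Δ1 = 0.701975
Δ2 = -0.583388
price(stock B put K=91.84) = 1.333956

σ_eff = √(σ₁² + σ₂² − 2ρσ₁σ₂) = √(0.5249² + 0.1325² − 2·0.139·0.5249·0.1325) = 0.523203
d₁ = (ln(S₁/S₂) + (q₂ − q₁ + σ_eff²/2)T) / (σ_eff√T) = (ln(112.74/98.11) + (0.0113 − 0.0304 + 0.136871)·0.4187) / 0.338549 = 0.556213
d₂ = d₁ − σ_eff√T = 0.556213 − 0.338549 = 0.217664
N(d₁) = 0.710967,  N(d₂) = 0.586155
V = S₁·e^{−q₁T}·N(d₁) − S₂·e^{−q₂T}·N(d₂) = 79.140696 − 57.236182 = 21.904514
Δ₁ = e^{−q₁T}·N(d₁) = 0.701975;  Δ₂ = −e^{−q₂T}·N(d₂) = -0.583388
[vanilla: stock B put K=91.84]
σ√T = 0.1325·√0.7625 = 0.115701
d₁ = (ln(S/K) + (r−q+σ²/2)T) / (σ√T) = (ln(98.11/91.84) + (0.0433−0.0113+0.1325²/2)·0.7625) / 0.115701 = (0.066041 + 0.031093) / 0.115701 = 0.839534
d₂ = d₁ − σ√T = 0.839534 − 0.115701 = 0.723834
e^{−rT} = 0.967523
e^{−qT} = 0.991421
N(−d₁) = 0.200585,  N(−d₂) = 0.234584
price = K·e^{−rT}·N(−d₂) − S·e^{−qT}·N(−d₁) = 20.844489 − 19.510533 = 1.333956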